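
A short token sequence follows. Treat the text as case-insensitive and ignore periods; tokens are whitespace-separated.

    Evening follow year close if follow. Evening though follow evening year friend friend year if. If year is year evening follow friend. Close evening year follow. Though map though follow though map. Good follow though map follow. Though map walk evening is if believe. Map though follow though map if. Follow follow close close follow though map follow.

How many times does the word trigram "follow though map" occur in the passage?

Scanning the 56 overlapping trigram windows for "follow though map":
  position 26–28: follow though map
  position 30–32: follow though map
  position 34–36: follow though map
  position 37–39: follow though map
  position 47–49: follow though map
  position 55–57: follow though map

6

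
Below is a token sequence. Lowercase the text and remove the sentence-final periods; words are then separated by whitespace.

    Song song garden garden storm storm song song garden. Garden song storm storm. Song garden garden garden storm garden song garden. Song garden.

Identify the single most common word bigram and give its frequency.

"song garden", 5 times

Bigram frequencies (highest first):
  song garden: 5
  garden garden: 4
  garden song: 3
  song song: 2
  garden storm: 2
  storm storm: 2
  … (3 more, each ≤ 2)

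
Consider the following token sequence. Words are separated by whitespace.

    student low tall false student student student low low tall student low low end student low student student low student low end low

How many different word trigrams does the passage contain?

23 tokens → 21 trigram windows in total.
Repeated trigrams (each contributes count−1 duplicates):
  student low low: 2
  student low student: 2
  student student low: 2
3 duplicate windows → 21 − 3 = 18 distinct.

18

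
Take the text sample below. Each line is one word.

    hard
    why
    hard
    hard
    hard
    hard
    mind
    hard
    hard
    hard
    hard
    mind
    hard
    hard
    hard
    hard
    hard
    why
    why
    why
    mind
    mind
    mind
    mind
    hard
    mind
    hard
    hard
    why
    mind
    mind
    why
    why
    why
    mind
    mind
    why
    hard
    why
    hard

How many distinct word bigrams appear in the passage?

40 tokens → 39 bigram windows in total.
Repeated bigrams (each contributes count−1 duplicates):
  hard hard: 11
  mind mind: 5
  hard why: 4
  mind hard: 4
  why why: 4
  hard mind: 3
  why hard: 3
  why mind: 3
  … (1 more repeated)
30 duplicate windows → 39 − 30 = 9 distinct.

9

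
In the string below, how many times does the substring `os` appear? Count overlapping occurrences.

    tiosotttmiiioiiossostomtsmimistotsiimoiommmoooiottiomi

3

Sliding a length-2 window over the 54 characters (53 positions):
  position 3–4: os
  position 16–17: os
  position 19–20: os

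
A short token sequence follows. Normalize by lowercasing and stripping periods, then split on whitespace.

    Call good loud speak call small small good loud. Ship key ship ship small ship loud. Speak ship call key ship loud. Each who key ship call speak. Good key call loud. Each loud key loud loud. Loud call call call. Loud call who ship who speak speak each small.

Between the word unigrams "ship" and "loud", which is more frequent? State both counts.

"loud" (10 vs 8)

"ship": 8 occurrences
"loud": 10 occurrences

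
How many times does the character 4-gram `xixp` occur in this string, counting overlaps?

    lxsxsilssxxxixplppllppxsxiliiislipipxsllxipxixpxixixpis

Sliding a length-4 window over the 55 characters (52 positions):
  position 12–15: xixp
  position 44–47: xixp
  position 50–53: xixp

3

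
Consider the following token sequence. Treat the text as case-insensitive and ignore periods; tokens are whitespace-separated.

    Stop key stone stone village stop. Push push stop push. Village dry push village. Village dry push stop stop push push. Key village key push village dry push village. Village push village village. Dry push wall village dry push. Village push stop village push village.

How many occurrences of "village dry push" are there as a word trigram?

5

Scanning the 43 overlapping trigram windows for "village dry push":
  position 11–13: village dry push
  position 15–17: village dry push
  position 26–28: village dry push
  position 33–35: village dry push
  position 37–39: village dry push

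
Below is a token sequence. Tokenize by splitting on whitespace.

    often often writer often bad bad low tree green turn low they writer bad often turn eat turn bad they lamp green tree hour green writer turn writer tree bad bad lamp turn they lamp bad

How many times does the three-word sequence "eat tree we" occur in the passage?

Scanning the 34 overlapping trigram windows for "eat tree we":
  (none found)

0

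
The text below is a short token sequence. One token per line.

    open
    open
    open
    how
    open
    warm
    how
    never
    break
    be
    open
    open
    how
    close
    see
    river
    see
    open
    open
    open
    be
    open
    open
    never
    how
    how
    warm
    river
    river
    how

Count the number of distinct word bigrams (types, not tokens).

22

30 tokens → 29 bigram windows in total.
Repeated bigrams (each contributes count−1 duplicates):
  open open: 6
  be open: 2
  open how: 2
7 duplicate windows → 29 − 7 = 22 distinct.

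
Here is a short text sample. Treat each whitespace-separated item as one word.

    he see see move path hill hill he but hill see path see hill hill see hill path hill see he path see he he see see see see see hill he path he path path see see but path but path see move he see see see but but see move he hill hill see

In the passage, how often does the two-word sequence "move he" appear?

2

Scanning the 55 overlapping bigram windows for "move he":
  position 44–45: move he
  position 52–53: move he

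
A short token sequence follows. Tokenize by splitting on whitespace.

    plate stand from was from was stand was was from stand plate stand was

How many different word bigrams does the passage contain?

14 tokens → 13 bigram windows in total.
Repeated bigrams (each contributes count−1 duplicates):
  from was: 2
  plate stand: 2
  stand was: 2
  was from: 2
4 duplicate windows → 13 − 4 = 9 distinct.

9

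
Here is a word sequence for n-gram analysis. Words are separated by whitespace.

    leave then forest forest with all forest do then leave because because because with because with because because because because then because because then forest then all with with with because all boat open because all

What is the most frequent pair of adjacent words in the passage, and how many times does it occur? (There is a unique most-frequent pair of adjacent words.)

"because because", 6 times

Bigram frequencies (highest first):
  because because: 6
  with because: 3
  then forest: 2
  because with: 2
  because then: 2
  with with: 2
  … (17 more, each ≤ 2)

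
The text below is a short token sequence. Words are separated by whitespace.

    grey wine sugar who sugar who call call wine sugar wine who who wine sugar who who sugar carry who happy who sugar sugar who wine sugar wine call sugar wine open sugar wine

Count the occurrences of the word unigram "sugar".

10

Scanning the 34 tokens for "sugar":
  position 3: sugar
  position 5: sugar
  position 10: sugar
  position 15: sugar
  position 18: sugar
  position 23: sugar
  position 24: sugar
  position 27: sugar
  position 30: sugar
  position 33: sugar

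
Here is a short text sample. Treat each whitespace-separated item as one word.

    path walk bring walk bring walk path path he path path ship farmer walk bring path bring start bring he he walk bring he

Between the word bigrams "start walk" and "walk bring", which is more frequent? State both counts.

"start walk": 0 occurrences
"walk bring": 4 occurrences

"walk bring" (4 vs 0)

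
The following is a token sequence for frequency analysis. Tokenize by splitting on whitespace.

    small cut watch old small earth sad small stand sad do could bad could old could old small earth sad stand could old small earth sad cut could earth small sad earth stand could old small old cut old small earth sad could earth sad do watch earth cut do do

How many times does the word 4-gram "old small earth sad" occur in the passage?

Scanning the 48 overlapping 4-gram windows for "old small earth sad":
  position 4–7: old small earth sad
  position 17–20: old small earth sad
  position 23–26: old small earth sad
  position 39–42: old small earth sad

4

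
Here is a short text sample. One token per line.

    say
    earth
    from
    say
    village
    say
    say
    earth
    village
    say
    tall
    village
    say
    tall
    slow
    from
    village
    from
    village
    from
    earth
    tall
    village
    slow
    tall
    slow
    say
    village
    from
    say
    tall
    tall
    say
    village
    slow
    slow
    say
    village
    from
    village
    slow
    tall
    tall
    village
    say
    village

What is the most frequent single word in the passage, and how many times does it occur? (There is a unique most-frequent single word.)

Unigram frequencies (highest first):
  village: 12
  say: 11
  tall: 8
  from: 6
  slow: 6
  earth: 3

"village", 12 times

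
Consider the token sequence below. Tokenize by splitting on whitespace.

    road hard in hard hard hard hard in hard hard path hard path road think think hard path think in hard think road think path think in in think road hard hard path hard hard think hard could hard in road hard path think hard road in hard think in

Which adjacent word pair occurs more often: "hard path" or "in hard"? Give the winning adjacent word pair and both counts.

"hard path" (5 vs 4)

"hard path": 5 occurrences
"in hard": 4 occurrences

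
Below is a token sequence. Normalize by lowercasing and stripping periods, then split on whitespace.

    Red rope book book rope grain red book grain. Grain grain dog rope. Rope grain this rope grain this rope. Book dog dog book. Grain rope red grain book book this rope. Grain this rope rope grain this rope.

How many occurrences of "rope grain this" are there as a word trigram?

Scanning the 37 overlapping trigram windows for "rope grain this":
  position 14–16: rope grain this
  position 17–19: rope grain this
  position 32–34: rope grain this
  position 36–38: rope grain this

4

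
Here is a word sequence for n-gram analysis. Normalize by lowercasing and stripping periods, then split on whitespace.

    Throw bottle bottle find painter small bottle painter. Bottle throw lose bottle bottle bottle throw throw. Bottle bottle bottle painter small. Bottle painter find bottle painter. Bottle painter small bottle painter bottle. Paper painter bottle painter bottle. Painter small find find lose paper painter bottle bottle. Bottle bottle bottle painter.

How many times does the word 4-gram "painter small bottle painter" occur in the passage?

Scanning the 47 overlapping 4-gram windows for "painter small bottle painter":
  position 5–8: painter small bottle painter
  position 20–23: painter small bottle painter
  position 28–31: painter small bottle painter

3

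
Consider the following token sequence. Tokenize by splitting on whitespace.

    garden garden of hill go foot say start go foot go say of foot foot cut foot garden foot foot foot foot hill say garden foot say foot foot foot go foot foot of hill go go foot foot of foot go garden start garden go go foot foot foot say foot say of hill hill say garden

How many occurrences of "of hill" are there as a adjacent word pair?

Scanning the 57 overlapping bigram windows for "of hill":
  position 3–4: of hill
  position 34–35: of hill
  position 54–55: of hill

3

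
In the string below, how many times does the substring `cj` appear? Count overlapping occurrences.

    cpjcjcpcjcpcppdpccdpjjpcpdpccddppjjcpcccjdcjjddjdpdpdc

4

Sliding a length-2 window over the 54 characters (53 positions):
  position 4–5: cj
  position 8–9: cj
  position 40–41: cj
  position 43–44: cj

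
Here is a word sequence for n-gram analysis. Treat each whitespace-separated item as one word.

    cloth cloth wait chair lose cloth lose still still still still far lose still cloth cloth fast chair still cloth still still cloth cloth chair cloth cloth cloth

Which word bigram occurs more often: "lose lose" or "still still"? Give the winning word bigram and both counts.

"still still" (4 vs 0)

"lose lose": 0 occurrences
"still still": 4 occurrences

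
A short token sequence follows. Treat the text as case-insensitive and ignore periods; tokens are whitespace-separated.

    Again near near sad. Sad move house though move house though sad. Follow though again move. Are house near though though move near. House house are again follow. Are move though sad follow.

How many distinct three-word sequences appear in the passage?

33 tokens → 31 trigram windows in total.
Repeated trigrams (each contributes count−1 duplicates):
  move house though: 2
  though sad follow: 2
2 duplicate windows → 31 − 2 = 29 distinct.

29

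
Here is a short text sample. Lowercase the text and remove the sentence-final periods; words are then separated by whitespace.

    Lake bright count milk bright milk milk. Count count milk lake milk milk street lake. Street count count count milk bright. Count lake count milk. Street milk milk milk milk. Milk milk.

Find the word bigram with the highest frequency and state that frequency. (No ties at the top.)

"milk milk", 7 times

Bigram frequencies (highest first):
  milk milk: 7
  count milk: 4
  count count: 3
  bright count: 2
  milk bright: 2
  milk street: 2
  … (11 more, each ≤ 1)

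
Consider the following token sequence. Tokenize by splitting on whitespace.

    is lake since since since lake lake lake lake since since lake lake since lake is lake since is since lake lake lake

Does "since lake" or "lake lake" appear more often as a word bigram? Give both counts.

"lake lake" (6 vs 4)

"since lake": 4 occurrences
"lake lake": 6 occurrences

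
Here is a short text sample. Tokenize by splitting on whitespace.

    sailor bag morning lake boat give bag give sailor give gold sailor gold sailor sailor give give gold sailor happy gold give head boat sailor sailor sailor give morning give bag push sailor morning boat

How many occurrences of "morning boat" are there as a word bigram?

Scanning the 34 overlapping bigram windows for "morning boat":
  position 34–35: morning boat

1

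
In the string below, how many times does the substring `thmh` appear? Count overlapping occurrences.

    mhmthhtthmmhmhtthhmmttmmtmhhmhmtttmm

Sliding a length-4 window over the 36 characters (33 positions):
  (no match at any position)

0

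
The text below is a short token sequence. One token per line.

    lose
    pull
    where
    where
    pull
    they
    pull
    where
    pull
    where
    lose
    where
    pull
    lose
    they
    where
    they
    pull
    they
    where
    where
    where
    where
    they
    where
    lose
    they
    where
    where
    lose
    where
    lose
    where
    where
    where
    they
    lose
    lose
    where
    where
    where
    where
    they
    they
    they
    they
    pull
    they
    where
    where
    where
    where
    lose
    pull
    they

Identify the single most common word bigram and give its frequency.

"where where", 13 times

Bigram frequencies (highest first):
  where where: 13
  where lose: 5
  they where: 5
  pull they: 4
  lose where: 4
  where they: 4
  … (9 more, each ≤ 3)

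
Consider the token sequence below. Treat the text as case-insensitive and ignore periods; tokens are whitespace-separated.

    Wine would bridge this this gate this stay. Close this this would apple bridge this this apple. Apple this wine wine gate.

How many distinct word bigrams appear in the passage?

18

22 tokens → 21 bigram windows in total.
Repeated bigrams (each contributes count−1 duplicates):
  this this: 3
  bridge this: 2
3 duplicate windows → 21 − 3 = 18 distinct.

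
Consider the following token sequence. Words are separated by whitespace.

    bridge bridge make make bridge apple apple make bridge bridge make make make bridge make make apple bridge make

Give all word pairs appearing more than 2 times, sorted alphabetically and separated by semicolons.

bridge make; make bridge; make make

Bigram counts meeting the condition (more than 2 times):
  bridge make: 4
  make bridge: 3
  make make: 4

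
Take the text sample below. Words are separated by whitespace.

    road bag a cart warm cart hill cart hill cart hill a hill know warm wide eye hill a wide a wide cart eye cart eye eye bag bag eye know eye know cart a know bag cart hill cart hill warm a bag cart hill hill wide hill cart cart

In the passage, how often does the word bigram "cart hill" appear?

Scanning the 50 overlapping bigram windows for "cart hill":
  position 6–7: cart hill
  position 8–9: cart hill
  position 10–11: cart hill
  position 38–39: cart hill
  position 40–41: cart hill
  position 45–46: cart hill

6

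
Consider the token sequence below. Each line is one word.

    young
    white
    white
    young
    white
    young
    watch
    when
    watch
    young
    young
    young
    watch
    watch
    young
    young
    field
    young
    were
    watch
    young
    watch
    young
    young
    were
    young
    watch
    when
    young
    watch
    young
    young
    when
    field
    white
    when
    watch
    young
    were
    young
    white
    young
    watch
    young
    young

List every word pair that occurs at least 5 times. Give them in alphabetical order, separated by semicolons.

watch young; young watch; young young

Bigram counts meeting the condition (at least 5 times):
  watch young: 7
  young watch: 6
  young young: 6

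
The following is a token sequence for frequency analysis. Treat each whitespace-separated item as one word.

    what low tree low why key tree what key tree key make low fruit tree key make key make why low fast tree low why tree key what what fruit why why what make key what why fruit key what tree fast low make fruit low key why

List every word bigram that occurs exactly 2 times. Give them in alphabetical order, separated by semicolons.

Bigram counts meeting the condition (exactly 2 times):
  key tree: 2
  low why: 2
  make key: 2
  tree low: 2

key tree; low why; make key; tree low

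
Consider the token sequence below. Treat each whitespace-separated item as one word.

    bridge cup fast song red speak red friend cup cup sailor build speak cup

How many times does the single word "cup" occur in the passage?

Scanning the 14 tokens for "cup":
  position 2: cup
  position 9: cup
  position 10: cup
  position 14: cup

4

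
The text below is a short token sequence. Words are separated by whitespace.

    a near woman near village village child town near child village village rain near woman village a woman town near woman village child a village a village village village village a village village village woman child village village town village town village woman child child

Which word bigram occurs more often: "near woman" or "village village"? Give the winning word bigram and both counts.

"near woman": 3 occurrences
"village village": 8 occurrences

"village village" (8 vs 3)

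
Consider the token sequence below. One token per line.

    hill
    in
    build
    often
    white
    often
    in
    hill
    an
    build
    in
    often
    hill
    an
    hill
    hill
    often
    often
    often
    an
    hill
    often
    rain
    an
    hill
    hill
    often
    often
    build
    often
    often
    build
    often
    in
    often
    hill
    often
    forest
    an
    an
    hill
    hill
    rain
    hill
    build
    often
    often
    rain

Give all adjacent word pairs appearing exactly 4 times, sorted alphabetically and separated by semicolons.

an hill; build often; hill often

Bigram counts meeting the condition (exactly 4 times):
  an hill: 4
  build often: 4
  hill often: 4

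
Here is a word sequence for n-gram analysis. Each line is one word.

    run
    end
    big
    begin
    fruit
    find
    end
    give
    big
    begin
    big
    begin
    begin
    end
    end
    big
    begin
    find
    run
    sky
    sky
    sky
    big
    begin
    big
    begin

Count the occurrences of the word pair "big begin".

6

Scanning the 25 overlapping bigram windows for "big begin":
  position 3–4: big begin
  position 9–10: big begin
  position 11–12: big begin
  position 16–17: big begin
  position 23–24: big begin
  position 25–26: big begin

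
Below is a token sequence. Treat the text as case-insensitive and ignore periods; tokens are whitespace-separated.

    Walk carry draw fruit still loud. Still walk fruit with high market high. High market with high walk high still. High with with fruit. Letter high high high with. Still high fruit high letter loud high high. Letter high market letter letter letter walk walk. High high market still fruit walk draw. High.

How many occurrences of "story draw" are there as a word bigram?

0

Scanning the 52 overlapping bigram windows for "story draw":
  (none found)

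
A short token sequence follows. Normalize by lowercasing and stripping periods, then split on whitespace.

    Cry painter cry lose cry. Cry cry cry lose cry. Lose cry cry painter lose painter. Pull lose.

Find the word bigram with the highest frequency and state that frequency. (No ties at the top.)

Bigram frequencies (highest first):
  cry cry: 4
  cry lose: 3
  lose cry: 3
  cry painter: 2
  painter cry: 1
  painter lose: 1
  … (3 more, each ≤ 1)

"cry cry", 4 times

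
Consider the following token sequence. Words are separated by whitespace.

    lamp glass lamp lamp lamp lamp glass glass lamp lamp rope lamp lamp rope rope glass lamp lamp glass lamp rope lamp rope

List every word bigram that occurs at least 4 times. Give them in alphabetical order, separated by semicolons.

Bigram counts meeting the condition (at least 4 times):
  glass lamp: 4
  lamp lamp: 6
  lamp rope: 4

glass lamp; lamp lamp; lamp rope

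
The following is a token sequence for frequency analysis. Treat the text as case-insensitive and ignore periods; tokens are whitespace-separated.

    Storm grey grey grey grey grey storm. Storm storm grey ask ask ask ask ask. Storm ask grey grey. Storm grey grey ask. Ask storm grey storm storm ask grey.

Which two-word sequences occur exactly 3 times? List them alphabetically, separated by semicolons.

grey storm; storm storm

Bigram counts meeting the condition (exactly 3 times):
  grey storm: 3
  storm storm: 3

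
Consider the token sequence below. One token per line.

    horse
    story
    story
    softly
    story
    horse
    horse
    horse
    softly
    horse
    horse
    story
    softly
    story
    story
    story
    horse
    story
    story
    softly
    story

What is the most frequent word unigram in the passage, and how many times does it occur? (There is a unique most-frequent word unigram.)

"story", 10 times

Unigram frequencies (highest first):
  story: 10
  horse: 7
  softly: 4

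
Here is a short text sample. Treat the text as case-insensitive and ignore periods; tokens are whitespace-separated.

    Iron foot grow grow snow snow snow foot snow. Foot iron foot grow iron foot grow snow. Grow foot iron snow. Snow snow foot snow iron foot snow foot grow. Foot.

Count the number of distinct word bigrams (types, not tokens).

31 tokens → 30 bigram windows in total.
Repeated bigrams (each contributes count−1 duplicates):
  foot grow: 4
  iron foot: 4
  snow foot: 4
  snow snow: 4
  foot snow: 3
  foot iron: 2
  grow foot: 2
  grow snow: 2
17 duplicate windows → 30 − 17 = 13 distinct.

13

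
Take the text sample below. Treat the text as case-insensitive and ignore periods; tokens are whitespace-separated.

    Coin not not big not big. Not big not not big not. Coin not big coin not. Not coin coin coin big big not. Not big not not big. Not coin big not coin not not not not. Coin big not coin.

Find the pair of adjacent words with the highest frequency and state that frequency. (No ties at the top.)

Bigram frequencies (highest first):
  big not: 9
  not not: 8
  not big: 7
  not coin: 6
  coin not: 4
  coin big: 3
  … (3 more, each ≤ 2)

"big not", 9 times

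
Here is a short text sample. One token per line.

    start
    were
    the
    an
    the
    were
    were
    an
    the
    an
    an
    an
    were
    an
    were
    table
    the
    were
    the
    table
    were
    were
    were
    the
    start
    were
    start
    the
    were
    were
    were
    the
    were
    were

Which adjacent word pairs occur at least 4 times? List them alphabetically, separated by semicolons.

the were; were the; were were

Bigram counts meeting the condition (at least 4 times):
  the were: 4
  were the: 4
  were were: 6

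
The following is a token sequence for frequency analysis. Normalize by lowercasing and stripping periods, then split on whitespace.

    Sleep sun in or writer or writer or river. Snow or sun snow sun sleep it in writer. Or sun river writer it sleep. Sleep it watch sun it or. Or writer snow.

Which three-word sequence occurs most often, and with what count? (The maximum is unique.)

"or writer or", 2 times

Trigram frequencies (highest first):
  or writer or: 2
  sleep sun in: 1
  sun in or: 1
  in or writer: 1
  writer or writer: 1
  writer or river: 1
  … (24 more, each ≤ 1)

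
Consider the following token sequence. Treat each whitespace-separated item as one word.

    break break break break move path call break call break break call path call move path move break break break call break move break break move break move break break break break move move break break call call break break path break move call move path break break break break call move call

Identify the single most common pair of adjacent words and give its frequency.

"break break", 15 times

Bigram frequencies (highest first):
  break break: 15
  break move: 6
  break call: 5
  move break: 5
  call break: 4
  move path: 3
  … (9 more, each ≤ 3)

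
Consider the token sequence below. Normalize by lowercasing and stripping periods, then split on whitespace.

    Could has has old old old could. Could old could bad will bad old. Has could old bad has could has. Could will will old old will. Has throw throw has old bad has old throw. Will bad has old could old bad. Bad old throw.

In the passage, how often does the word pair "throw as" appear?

Scanning the 45 overlapping bigram windows for "throw as":
  (none found)

0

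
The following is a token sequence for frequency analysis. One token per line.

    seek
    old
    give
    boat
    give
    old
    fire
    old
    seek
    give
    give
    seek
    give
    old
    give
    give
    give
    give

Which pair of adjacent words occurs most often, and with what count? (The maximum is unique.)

Bigram frequencies (highest first):
  give give: 4
  old give: 2
  give old: 2
  seek give: 2
  seek old: 1
  give boat: 1
  … (5 more, each ≤ 1)

"give give", 4 times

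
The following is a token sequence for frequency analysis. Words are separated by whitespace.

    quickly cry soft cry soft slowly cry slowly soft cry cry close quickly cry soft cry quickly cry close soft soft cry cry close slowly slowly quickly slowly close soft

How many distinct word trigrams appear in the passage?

30 tokens → 28 trigram windows in total.
Repeated trigrams (each contributes count−1 duplicates):
  cry cry close: 2
  cry soft cry: 2
  quickly cry soft: 2
  soft cry cry: 2
4 duplicate windows → 28 − 4 = 24 distinct.

24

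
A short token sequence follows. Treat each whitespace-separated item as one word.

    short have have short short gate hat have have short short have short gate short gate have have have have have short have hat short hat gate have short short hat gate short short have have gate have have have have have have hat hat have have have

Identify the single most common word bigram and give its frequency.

Bigram frequencies (highest first):
  have have: 14
  have short: 5
  short have: 4
  short short: 4
  short gate: 3
  gate have: 3
  … (9 more, each ≤ 2)

"have have", 14 times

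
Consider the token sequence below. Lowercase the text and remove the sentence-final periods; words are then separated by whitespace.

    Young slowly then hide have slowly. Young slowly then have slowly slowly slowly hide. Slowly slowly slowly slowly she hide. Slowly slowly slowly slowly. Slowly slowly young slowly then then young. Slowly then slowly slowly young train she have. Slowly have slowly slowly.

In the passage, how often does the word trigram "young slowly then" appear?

4

Scanning the 41 overlapping trigram windows for "young slowly then":
  position 1–3: young slowly then
  position 7–9: young slowly then
  position 27–29: young slowly then
  position 31–33: young slowly then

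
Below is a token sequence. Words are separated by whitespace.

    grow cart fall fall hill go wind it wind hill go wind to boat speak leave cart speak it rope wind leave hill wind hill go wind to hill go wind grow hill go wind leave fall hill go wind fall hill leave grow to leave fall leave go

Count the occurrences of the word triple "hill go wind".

Scanning the 47 overlapping trigram windows for "hill go wind":
  position 5–7: hill go wind
  position 10–12: hill go wind
  position 25–27: hill go wind
  position 29–31: hill go wind
  position 33–35: hill go wind
  position 38–40: hill go wind

6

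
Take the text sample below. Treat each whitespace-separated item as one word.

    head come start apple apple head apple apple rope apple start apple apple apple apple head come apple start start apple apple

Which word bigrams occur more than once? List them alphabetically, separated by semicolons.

apple apple; apple head; apple start; head come; start apple

Bigram counts meeting the condition (more than once):
  apple apple: 6
  apple head: 2
  apple start: 2
  head come: 2
  start apple: 3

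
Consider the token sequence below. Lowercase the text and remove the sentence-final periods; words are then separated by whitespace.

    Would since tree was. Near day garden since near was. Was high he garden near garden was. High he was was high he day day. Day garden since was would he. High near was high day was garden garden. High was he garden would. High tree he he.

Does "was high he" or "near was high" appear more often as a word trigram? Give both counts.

"was high he" (3 vs 1)

"was high he": 3 occurrences
"near was high": 1 occurrence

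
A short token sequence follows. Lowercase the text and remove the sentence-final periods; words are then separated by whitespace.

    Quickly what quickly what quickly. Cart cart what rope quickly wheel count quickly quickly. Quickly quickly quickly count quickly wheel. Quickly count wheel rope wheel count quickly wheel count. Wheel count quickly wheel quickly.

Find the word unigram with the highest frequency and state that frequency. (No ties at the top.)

"quickly", 14 times

Unigram frequencies (highest first):
  quickly: 14
  wheel: 7
  count: 6
  what: 3
  cart: 2
  rope: 2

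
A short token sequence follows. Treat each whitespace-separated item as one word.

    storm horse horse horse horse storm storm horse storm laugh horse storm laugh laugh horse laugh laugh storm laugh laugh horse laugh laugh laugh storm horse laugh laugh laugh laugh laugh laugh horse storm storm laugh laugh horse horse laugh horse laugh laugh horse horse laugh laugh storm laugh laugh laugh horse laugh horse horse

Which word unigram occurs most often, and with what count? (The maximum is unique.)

Unigram frequencies (highest first):
  laugh: 27
  horse: 18
  storm: 10

"laugh", 27 times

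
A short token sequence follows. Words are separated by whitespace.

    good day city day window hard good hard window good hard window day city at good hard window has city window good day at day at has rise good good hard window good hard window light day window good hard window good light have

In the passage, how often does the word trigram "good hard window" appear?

Scanning the 42 overlapping trigram windows for "good hard window":
  position 7–9: good hard window
  position 10–12: good hard window
  position 16–18: good hard window
  position 30–32: good hard window
  position 33–35: good hard window
  position 39–41: good hard window

6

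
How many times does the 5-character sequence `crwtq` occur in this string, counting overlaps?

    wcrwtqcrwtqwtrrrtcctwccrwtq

Sliding a length-5 window over the 27 characters (23 positions):
  position 2–6: crwtq
  position 7–11: crwtq
  position 23–27: crwtq

3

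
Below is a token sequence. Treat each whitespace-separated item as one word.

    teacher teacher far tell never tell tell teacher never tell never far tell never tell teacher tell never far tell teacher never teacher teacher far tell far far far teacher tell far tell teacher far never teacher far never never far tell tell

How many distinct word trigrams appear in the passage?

31

43 tokens → 41 trigram windows in total.
Repeated trigrams (each contributes count−1 duplicates):
  never far tell: 3
  far tell never: 2
  far tell teacher: 2
  teacher far never: 2
  teacher far tell: 2
  teacher teacher far: 2
  tell never far: 2
  tell never tell: 2
  … (1 more repeated)
10 duplicate windows → 41 − 10 = 31 distinct.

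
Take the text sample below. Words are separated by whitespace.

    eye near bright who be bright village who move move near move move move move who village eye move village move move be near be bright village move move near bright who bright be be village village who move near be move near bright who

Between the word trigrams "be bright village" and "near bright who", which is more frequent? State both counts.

"be bright village": 2 occurrences
"near bright who": 3 occurrences

"near bright who" (3 vs 2)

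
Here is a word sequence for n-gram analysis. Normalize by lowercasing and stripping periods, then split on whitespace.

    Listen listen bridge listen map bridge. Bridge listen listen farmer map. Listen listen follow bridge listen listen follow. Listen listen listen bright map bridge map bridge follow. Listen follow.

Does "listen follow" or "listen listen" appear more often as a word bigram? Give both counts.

"listen follow": 3 occurrences
"listen listen": 6 occurrences

"listen listen" (6 vs 3)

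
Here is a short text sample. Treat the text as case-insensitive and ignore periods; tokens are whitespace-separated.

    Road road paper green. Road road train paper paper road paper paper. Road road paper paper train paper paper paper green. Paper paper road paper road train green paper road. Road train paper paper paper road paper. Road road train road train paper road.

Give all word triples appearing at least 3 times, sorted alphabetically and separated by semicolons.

paper paper road; paper road paper; paper road road; road road train; road train paper; train paper paper

Trigram counts meeting the condition (at least 3 times):
  paper paper road: 4
  paper road paper: 3
  paper road road: 3
  road road train: 3
  road train paper: 3
  train paper paper: 3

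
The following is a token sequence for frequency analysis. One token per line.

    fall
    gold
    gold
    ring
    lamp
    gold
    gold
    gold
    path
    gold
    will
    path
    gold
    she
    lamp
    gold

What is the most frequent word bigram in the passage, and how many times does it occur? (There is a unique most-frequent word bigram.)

"gold gold", 3 times

Bigram frequencies (highest first):
  gold gold: 3
  lamp gold: 2
  path gold: 2
  fall gold: 1
  gold ring: 1
  ring lamp: 1
  … (5 more, each ≤ 1)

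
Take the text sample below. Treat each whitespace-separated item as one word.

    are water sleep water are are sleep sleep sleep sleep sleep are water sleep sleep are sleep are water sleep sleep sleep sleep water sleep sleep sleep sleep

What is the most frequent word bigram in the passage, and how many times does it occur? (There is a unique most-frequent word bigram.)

"sleep sleep", 11 times

Bigram frequencies (highest first):
  sleep sleep: 11
  water sleep: 4
  are water: 3
  sleep are: 3
  sleep water: 2
  are sleep: 2
  … (2 more, each ≤ 1)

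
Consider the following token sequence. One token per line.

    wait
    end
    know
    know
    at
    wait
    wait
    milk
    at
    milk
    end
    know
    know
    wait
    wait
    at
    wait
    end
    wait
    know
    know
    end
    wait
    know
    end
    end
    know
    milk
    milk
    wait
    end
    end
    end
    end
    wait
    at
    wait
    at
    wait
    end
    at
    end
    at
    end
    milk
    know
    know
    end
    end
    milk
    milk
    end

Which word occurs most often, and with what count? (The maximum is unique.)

Unigram frequencies (highest first):
  end: 16
  wait: 12
  know: 10
  at: 7
  milk: 7

"end", 16 times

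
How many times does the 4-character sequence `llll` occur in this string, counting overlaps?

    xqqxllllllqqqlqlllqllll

4

Sliding a length-4 window over the 23 characters (20 positions):
  position 5–8: llll
  position 6–9: llll
  position 7–10: llll
  position 20–23: llll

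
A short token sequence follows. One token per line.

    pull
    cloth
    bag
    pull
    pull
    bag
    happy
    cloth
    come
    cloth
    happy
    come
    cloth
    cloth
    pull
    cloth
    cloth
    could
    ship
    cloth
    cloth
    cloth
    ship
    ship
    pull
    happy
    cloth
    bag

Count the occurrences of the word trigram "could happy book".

Scanning the 26 overlapping trigram windows for "could happy book":
  (none found)

0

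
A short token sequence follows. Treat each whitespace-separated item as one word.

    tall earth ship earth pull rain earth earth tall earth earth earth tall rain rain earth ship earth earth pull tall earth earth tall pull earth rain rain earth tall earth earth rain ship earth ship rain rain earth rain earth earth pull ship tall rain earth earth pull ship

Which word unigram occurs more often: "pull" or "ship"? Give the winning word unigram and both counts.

"ship" (6 vs 5)

"pull": 5 occurrences
"ship": 6 occurrences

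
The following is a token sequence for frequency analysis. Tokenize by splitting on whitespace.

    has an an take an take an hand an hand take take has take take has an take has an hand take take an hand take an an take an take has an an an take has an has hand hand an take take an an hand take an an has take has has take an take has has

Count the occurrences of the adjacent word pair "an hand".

Scanning the 58 overlapping bigram windows for "an hand":
  position 7–8: an hand
  position 9–10: an hand
  position 20–21: an hand
  position 24–25: an hand
  position 46–47: an hand

5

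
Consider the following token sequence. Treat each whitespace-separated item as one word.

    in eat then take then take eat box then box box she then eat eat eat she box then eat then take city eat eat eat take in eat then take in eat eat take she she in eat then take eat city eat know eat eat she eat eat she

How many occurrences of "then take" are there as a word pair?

Scanning the 50 overlapping bigram windows for "then take":
  position 3–4: then take
  position 5–6: then take
  position 21–22: then take
  position 30–31: then take
  position 40–41: then take

5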